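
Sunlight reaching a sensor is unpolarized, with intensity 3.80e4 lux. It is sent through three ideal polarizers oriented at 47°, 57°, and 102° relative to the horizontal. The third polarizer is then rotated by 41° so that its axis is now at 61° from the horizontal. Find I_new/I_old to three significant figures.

Before rotation:
Unpolarized light through the first polarizer → I₁ = ½ I₀, now polarized at 47°.
I₂ = I₁ cos²(57° − 47°) = 0.5 I₀ · cos²(10°) = 0.4849 I₀.
I₃ = I₂ cos²(102° − 57°) = 0.4849 I₀ · cos²(45°) = 0.2425 I₀.
After rotation:
Unpolarized light through the first polarizer → I₁ = ½ I₀, now polarized at 47°.
I₂ = I₁ cos²(57° − 47°) = 0.5 I₀ · cos²(10°) = 0.4849 I₀.
I₃ = I₂ cos²(61° − 57°) = 0.4849 I₀ · cos²(4°) = 0.4826 I₀.
Ratio = 0.4826 / 0.2425 = 1.99.

I_new/I_old ≈ 1.99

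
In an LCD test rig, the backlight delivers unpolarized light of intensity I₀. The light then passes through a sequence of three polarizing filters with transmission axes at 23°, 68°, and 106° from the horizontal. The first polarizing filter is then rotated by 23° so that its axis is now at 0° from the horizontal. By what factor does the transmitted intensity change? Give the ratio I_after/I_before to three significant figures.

Before rotation:
Unpolarized light through the first polarizer → I₁ = ½ I₀, now polarized at 23°.
I₂ = I₁ cos²(68° − 23°) = 0.5 I₀ · cos²(45°) = 0.25 I₀.
I₃ = I₂ cos²(106° − 68°) = 0.25 I₀ · cos²(38°) = 0.1552 I₀.
After rotation:
Unpolarized light through the first polarizer → I₁ = ½ I₀, now polarized at 0°.
I₂ = I₁ cos²(68° − 0°) = 0.5 I₀ · cos²(68°) = 0.07017 I₀.
I₃ = I₂ cos²(106° − 68°) = 0.07017 I₀ · cos²(38°) = 0.04357 I₀.
Ratio = 0.04357 / 0.1552 = 0.2807.

I_new/I_old ≈ 0.281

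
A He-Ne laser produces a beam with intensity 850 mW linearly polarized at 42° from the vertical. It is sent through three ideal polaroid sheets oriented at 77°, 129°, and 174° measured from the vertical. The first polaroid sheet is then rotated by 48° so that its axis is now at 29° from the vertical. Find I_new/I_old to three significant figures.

I_new/I_old ≈ 0.113

Before rotation:
I₁ = I₀ cos²(77° − 42°) = I₀ cos²(35°) = 0.671 I₀.
I₂ = I₁ cos²(129° − 77°) = 0.671 I₀ · cos²(52°) = 0.2543 I₀.
I₃ = I₂ cos²(174° − 129°) = 0.2543 I₀ · cos²(45°) = 0.1272 I₀.
After rotation:
I₁ = I₀ cos²(29° − 42°) = I₀ cos²(13°) = 0.9494 I₀.
Angle between axes 1 and 2: 80°. I₂ = 0.9494 I₀ · cos²(80°) = 0.02863 I₀.
I₃ = I₂ cos²(174° − 129°) = 0.02863 I₀ · cos²(45°) = 0.01431 I₀.
Ratio = 0.01431 / 0.1272 = 0.1126.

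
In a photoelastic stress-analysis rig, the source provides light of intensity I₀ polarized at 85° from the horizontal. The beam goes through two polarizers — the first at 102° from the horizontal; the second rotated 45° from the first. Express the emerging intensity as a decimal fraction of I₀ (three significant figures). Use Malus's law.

By Malus's law, I₁ = I₀ cos²(102° − 85°) = I₀ cos²(17°) = 0.9145 I₀.
I₂ = I₁ cos²(45°) = 0.9145 · 0.5 I₀ = 0.4573 I₀.
Transmitted fraction = 0.4573.

≈ 0.457 I₀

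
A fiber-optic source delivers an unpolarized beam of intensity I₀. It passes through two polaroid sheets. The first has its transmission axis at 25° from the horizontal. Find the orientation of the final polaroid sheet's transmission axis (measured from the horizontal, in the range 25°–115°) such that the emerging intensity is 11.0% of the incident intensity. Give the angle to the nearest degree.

θ ≈ 87°

Unpolarized light through the first polarizer → I₁ = ½ I₀, now polarized at 25°.
Need I₂/I₀ = 0.11, so cos²(θ − 25°) = 0.11 / 0.5 = 0.22.
θ − 25° = arccos(√0.22) = 62.0°, giving θ ≈ 25 + 62.0 = 87.0°.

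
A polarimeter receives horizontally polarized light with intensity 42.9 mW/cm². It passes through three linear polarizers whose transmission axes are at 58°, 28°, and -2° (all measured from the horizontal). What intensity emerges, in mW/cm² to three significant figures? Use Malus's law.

I ≈ 6.78 mW/cm²

By Malus's law, I₁ = 42.9 mW/cm² · cos²(58°) = 12.05 mW/cm².
I₂ = I₁ · cos²(30°) = 12.05 · 0.75 = 9.035 mW/cm².
I₃ = I₂ · cos²(30°) = 9.035 · 0.75 = 6.776 mW/cm².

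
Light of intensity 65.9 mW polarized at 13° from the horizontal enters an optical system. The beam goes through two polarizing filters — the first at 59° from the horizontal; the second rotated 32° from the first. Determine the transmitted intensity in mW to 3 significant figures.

By Malus's law, I₁ = 65.9 mW · cos²(46°) = 31.8 mW.
I₂ = I₁ · cos²(32°) = 31.8 · 0.7192 = 22.87 mW.

I ≈ 22.9 mW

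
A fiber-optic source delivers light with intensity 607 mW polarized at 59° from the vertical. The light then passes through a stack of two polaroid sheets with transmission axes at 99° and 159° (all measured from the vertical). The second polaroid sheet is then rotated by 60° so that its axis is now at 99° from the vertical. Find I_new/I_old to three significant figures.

Before rotation:
I₁ = I₀ cos²(99° − 59°) = I₀ cos²(40°) = 0.5868 I₀.
I₂ = I₁ cos²(159° − 99°) = 0.5868 I₀ · cos²(60°) = 0.1467 I₀.
After rotation:
I₁ = I₀ cos²(99° − 59°) = I₀ cos²(40°) = 0.5868 I₀.
I₂ = I₁ cos²(99° − 99°) = 0.5868 I₀ · cos²(0°) = 0.5868 I₀.
Ratio = 0.5868 / 0.1467 = 4.

I_new/I_old ≈ 4.00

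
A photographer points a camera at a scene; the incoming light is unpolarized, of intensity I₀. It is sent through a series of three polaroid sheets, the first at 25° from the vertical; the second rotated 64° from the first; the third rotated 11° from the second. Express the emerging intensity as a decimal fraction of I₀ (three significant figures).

≈ 0.0926 I₀

Unpolarized light through the first polarizer → I₁ = ½ I₀, now polarized at 25°.
I₂ = I₁ cos²(64°) = 0.5 · 0.1922 I₀ = 0.09608 I₀.
I₃ = I₂ cos²(11°) = 0.09608 · 0.9636 I₀ = 0.09259 I₀.
Transmitted fraction = 0.09259.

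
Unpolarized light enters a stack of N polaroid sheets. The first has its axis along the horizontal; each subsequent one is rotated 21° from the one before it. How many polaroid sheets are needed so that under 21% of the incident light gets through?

N = 8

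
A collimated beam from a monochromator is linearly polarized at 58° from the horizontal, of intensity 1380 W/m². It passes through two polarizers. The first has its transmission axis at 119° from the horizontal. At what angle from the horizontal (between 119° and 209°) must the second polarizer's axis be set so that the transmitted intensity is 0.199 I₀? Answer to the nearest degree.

I₁ = I₀ cos²(119° − 58°) = I₀ cos²(61°) = 0.235 I₀.
Need I₂/I₀ = 0.199, so cos²(θ − 119°) = 0.199 / 0.235 = 0.8467.
θ − 119° = arccos(√0.8467) = 23.1°, giving θ ≈ 119 + 23.1 = 142.1°.

θ ≈ 142°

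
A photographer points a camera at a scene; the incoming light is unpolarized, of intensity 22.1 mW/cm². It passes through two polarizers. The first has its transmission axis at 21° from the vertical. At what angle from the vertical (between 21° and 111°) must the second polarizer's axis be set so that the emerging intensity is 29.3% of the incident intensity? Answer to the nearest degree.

Unpolarized light through the first polarizer → I₁ = ½ I₀, now polarized at 21°.
Need I₂/I₀ = 0.293, so cos²(θ − 21°) = 0.293 / 0.5 = 0.586.
θ − 21° = arccos(√0.586) = 40.0°, giving θ ≈ 21 + 40.0 = 61.0°.

θ ≈ 61°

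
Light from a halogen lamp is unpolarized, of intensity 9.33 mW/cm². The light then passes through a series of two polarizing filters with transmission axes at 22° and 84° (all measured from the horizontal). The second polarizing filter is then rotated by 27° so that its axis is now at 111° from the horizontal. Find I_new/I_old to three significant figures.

I_new/I_old ≈ 0.00138

Before rotation:
Unpolarized light through the first polarizer → I₁ = ½ I₀, now polarized at 22°.
I₂ = I₁ cos²(84° − 22°) = 0.5 I₀ · cos²(62°) = 0.1102 I₀.
After rotation:
Unpolarized light through the first polarizer → I₁ = ½ I₀, now polarized at 22°.
I₂ = I₁ cos²(111° − 22°) = 0.5 I₀ · cos²(89°) = 0.0001523 I₀.
Ratio = 0.0001523 / 0.1102 = 0.001382.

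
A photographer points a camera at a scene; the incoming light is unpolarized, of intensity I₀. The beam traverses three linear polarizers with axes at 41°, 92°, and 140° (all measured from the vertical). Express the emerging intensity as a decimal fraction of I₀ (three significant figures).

≈ 0.0887 I₀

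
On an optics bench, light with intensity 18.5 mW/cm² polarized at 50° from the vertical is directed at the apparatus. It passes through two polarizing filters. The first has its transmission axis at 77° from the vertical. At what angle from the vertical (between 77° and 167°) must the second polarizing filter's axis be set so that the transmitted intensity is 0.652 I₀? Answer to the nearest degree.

θ ≈ 102°

I₁ = I₀ cos²(77° − 50°) = I₀ cos²(27°) = 0.7939 I₀.
Need I₂/I₀ = 0.652, so cos²(θ − 77°) = 0.652 / 0.7939 = 0.8213.
θ − 77° = arccos(√0.8213) = 25.0°, giving θ ≈ 77 + 25.0 = 102.0°.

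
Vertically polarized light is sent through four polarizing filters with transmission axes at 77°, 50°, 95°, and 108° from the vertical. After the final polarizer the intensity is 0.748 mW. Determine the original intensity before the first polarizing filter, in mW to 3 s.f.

I₁ = I₀ cos²(77° − 0°) = I₀ cos²(77°) = 0.0506 I₀.
I₂ = I₁ cos²(50° − 77°) = 0.0506 I₀ · cos²(27°) = 0.04017 I₀.
I₃ = I₂ cos²(95° − 50°) = 0.04017 I₀ · cos²(45°) = 0.02009 I₀.
I₄ = I₃ cos²(108° − 95°) = 0.02009 I₀ · cos²(13°) = 0.01907 I₀.
So 0.748 mW = 0.01907 I₀, giving I₀ = 0.748/0.01907 = 39.22 mW.

I₀ ≈ 39.2 mW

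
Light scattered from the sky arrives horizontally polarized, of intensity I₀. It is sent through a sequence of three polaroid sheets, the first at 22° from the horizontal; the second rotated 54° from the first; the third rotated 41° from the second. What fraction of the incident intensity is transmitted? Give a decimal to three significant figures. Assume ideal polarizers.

≈ 0.169 I₀

I₁ = I₀ cos²(22° − 0°) = I₀ cos²(22°) = 0.8597 I₀.
I₂ = I₁ cos²(54°) = 0.8597 · 0.3455 I₀ = 0.297 I₀.
I₃ = I₂ cos²(41°) = 0.297 · 0.5696 I₀ = 0.1692 I₀.
Transmitted fraction = 0.1692.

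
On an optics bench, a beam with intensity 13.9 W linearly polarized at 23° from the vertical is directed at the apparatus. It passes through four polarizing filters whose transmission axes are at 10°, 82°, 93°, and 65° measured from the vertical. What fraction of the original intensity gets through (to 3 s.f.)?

I/I₀ ≈ 0.0681

I₁ = 13.9 W · cos²(13°) = 13.2 W.
I₂ = I₁ · cos²(72°) = 13.2 · 0.09549 = 1.26 W.
I₃ = I₂ · cos²(11°) = 1.26 · 0.9636 = 1.214 W.
I₄ = I₃ · cos²(28°) = 1.214 · 0.7796 = 0.9467 W.
Transmitted fraction = 0.0681.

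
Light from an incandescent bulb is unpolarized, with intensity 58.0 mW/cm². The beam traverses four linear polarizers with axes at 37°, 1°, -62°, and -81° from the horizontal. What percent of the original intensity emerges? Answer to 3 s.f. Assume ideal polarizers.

Unpolarized light through the first polarizer → I₁ = 58.0 mW/cm²/2 = 29 mW/cm², polarized at 37°.
I₂ = I₁ · cos²(36°) = 29 · 0.6545 = 18.98 mW/cm².
I₃ = I₂ · cos²(63°) = 18.98 · 0.2061 = 3.912 mW/cm².
I₄ = I₃ · cos²(19°) = 3.912 · 0.894 = 3.497 mW/cm².
That is 6.03% of the incident intensity.

≈ 6.03%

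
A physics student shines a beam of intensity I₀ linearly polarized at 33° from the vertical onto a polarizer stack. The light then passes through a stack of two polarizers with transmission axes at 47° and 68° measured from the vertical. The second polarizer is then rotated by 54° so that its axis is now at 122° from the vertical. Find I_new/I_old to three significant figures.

I_new/I_old ≈ 0.0769

Before rotation:
By Malus's law, I₁ = I₀ cos²(47° − 33°) = I₀ cos²(14°) = 0.9415 I₀.
I₂ = I₁ cos²(68° − 47°) = 0.9415 I₀ · cos²(21°) = 0.8206 I₀.
After rotation:
I₁ = I₀ cos²(47° − 33°) = I₀ cos²(14°) = 0.9415 I₀.
I₂ = I₁ cos²(122° − 47°) = 0.9415 I₀ · cos²(75°) = 0.06307 I₀.
Ratio = 0.06307 / 0.8206 = 0.07686.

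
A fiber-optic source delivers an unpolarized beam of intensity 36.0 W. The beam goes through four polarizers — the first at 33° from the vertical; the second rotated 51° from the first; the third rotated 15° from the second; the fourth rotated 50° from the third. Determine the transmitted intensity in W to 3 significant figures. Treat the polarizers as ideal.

Unpolarized light through the first polarizer → I₁ = 36.0 W/2 = 18 W, polarized at 33°.
I₂ = I₁ · cos²(51°) = 18 · 0.396 = 7.129 W.
I₃ = I₂ · cos²(15°) = 7.129 · 0.933 = 6.651 W.
I₄ = I₃ · cos²(50°) = 6.651 · 0.4132 = 2.748 W.

I ≈ 2.75 W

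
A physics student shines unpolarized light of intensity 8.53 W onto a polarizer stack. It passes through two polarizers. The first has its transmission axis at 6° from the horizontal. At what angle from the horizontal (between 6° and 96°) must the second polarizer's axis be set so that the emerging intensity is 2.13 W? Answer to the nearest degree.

θ ≈ 51°

Unpolarized light through the first polarizer → I₁ = ½ I₀, now polarized at 6°.
Target fraction: 2.13 / 8.53 W = 0.2497 of I₀.
Need I₂/I₀ = 0.2497, so cos²(θ − 6°) = 0.2497 / 0.5 = 0.4994.
θ − 6° = arccos(√0.4994) = 45.0°, giving θ ≈ 6 + 45.0 = 51.0°.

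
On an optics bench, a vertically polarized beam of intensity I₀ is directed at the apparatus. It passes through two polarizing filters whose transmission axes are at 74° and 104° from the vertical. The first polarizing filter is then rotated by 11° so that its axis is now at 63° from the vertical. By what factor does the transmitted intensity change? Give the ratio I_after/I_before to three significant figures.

Before rotation:
I₁ = I₀ cos²(74° − 0°) = I₀ cos²(74°) = 0.07598 I₀.
I₂ = I₁ cos²(104° − 74°) = 0.07598 I₀ · cos²(30°) = 0.05698 I₀.
After rotation:
I₁ = I₀ cos²(63° − 0°) = I₀ cos²(63°) = 0.2061 I₀.
I₂ = I₁ cos²(104° − 63°) = 0.2061 I₀ · cos²(41°) = 0.1174 I₀.
Ratio = 0.1174 / 0.05698 = 2.06.

I_new/I_old ≈ 2.06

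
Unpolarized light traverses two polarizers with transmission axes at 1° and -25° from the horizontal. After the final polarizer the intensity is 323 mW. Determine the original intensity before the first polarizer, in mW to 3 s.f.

Unpolarized light through the first polarizer → I₁ = ½ I₀, now polarized at 1°.
I₂ = I₁ cos²(-25° − 1°) = 0.5 I₀ · cos²(26°) = 0.4039 I₀.
So 323 mW = 0.4039 I₀, giving I₀ = 323/0.4039 = 799.7 mW.

I₀ ≈ 800 mW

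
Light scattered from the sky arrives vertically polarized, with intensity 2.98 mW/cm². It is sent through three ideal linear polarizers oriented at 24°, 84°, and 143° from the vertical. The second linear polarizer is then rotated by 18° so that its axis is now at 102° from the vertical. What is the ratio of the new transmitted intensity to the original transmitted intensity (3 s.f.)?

Before rotation:
I₁ = I₀ cos²(24° − 0°) = I₀ cos²(24°) = 0.8346 I₀.
I₂ = I₁ cos²(84° − 24°) = 0.8346 I₀ · cos²(60°) = 0.2086 I₀.
I₃ = I₂ cos²(143° − 84°) = 0.2086 I₀ · cos²(59°) = 0.05535 I₀.
After rotation:
I₁ = I₀ cos²(24° − 0°) = I₀ cos²(24°) = 0.8346 I₀.
I₂ = I₁ cos²(102° − 24°) = 0.8346 I₀ · cos²(78°) = 0.03608 I₀.
I₃ = I₂ cos²(143° − 102°) = 0.03608 I₀ · cos²(41°) = 0.02055 I₀.
Ratio = 0.02055 / 0.05535 = 0.3713.

I_new/I_old ≈ 0.371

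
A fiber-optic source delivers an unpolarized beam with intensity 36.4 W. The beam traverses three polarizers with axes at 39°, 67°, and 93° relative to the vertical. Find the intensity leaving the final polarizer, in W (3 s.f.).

I ≈ 11.5 W

Unpolarized light through the first polarizer → I₁ = 36.4 W/2 = 18.2 W, polarized at 39°.
I₂ = I₁ · cos²(28°) = 18.2 · 0.7796 = 14.19 W.
I₃ = I₂ · cos²(26°) = 14.19 · 0.8078 = 11.46 W.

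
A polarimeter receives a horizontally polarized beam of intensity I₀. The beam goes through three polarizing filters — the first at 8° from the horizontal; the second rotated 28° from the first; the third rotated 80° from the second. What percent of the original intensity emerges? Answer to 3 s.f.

I₁ = I₀ cos²(8° − 0°) = I₀ cos²(8°) = 0.9806 I₀.
I₂ = I₁ cos²(28°) = 0.9806 · 0.7796 I₀ = 0.7645 I₀.
I₃ = I₂ cos²(80°) = 0.7645 · 0.03015 I₀ = 0.02305 I₀.
That is 2.305% of the incident intensity.

≈ 2.31%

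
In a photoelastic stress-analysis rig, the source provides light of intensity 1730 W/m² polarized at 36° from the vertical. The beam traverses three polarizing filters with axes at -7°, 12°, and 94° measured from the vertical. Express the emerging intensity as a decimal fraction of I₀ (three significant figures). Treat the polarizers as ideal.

I/I₀ ≈ 0.00926

By Malus's law, I₁ = 1730 W/m² · cos²(43°) = 925.3 W/m².
I₂ = I₁ · cos²(19°) = 925.3 · 0.894 = 827.3 W/m².
I₃ = I₂ · cos²(82°) = 827.3 · 0.01937 = 16.02 W/m².
Transmitted fraction = 0.009262.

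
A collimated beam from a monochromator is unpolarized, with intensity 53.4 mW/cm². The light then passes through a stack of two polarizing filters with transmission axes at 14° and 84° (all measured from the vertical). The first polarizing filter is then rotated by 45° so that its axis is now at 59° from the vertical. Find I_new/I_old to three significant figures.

I_new/I_old ≈ 7.02

Before rotation:
Unpolarized light through the first polarizer → I₁ = ½ I₀, now polarized at 14°.
I₂ = I₁ cos²(84° − 14°) = 0.5 I₀ · cos²(70°) = 0.05849 I₀.
After rotation:
Unpolarized light through the first polarizer → I₁ = ½ I₀, now polarized at 59°.
I₂ = I₁ cos²(84° − 59°) = 0.5 I₀ · cos²(25°) = 0.4107 I₀.
Ratio = 0.4107 / 0.05849 = 7.022.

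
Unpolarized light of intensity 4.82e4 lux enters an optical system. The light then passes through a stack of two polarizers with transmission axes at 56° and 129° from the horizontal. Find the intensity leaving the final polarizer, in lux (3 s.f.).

I ≈ 2060 lux

Unpolarized light through the first polarizer → I₁ = 4.82e4 lux/2 = 2.41e+04 lux, polarized at 56°.
I₂ = I₁ · cos²(73°) = 2.41e+04 · 0.08548 = 2060 lux.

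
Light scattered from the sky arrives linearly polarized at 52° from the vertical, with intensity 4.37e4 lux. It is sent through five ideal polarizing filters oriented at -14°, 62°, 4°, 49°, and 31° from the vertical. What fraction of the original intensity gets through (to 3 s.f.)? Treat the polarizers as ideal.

I/I₀ ≈ 0.00123

By Malus's law, I₁ = 4.37e4 lux · cos²(66°) = 7229 lux.
I₂ = I₁ · cos²(76°) = 7229 · 0.05853 = 423.1 lux.
I₃ = I₂ · cos²(58°) = 423.1 · 0.2808 = 118.8 lux.
I₄ = I₃ · cos²(45°) = 118.8 · 0.5 = 59.41 lux.
I₅ = I₄ · cos²(18°) = 59.41 · 0.9045 = 53.74 lux.
Transmitted fraction = 0.00123.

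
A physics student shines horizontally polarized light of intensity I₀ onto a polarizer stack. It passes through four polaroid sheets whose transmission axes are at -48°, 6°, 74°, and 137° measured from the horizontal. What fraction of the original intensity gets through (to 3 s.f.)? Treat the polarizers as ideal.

≈ 0.00447 I₀

By Malus's law, I₁ = I₀ cos²(-48° − 0°) = I₀ cos²(48°) = 0.4477 I₀.
I₂ = I₁ cos²(6° + 48°) = 0.4477 I₀ · cos²(54°) = 0.1547 I₀.
I₃ = I₂ cos²(74° − 6°) = 0.1547 I₀ · cos²(68°) = 0.02171 I₀.
I₄ = I₃ cos²(137° − 74°) = 0.02171 I₀ · cos²(63°) = 0.004474 I₀.
Transmitted fraction = 0.004474.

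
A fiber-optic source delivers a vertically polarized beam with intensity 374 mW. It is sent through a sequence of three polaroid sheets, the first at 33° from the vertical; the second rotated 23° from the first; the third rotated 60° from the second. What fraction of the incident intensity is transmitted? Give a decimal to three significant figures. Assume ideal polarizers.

I/I₀ ≈ 0.149

I₁ = 374 mW · cos²(33°) = 263.1 mW.
I₂ = I₁ · cos²(23°) = 263.1 · 0.8473 = 222.9 mW.
I₃ = I₂ · cos²(60°) = 222.9 · 0.25 = 55.72 mW.
Transmitted fraction = 0.149.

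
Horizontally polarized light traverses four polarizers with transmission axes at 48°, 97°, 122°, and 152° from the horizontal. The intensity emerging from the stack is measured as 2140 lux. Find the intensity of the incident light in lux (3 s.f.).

I₁ = I₀ cos²(48° − 0°) = I₀ cos²(48°) = 0.4477 I₀.
I₂ = I₁ cos²(97° − 48°) = 0.4477 I₀ · cos²(49°) = 0.1927 I₀.
I₃ = I₂ cos²(122° − 97°) = 0.1927 I₀ · cos²(25°) = 0.1583 I₀.
I₄ = I₃ cos²(152° − 122°) = 0.1583 I₀ · cos²(30°) = 0.1187 I₀.
So 2140 lux = 0.1187 I₀, giving I₀ = 2140/0.1187 = 1.803e+04 lux.

I₀ ≈ 1.80e4 lux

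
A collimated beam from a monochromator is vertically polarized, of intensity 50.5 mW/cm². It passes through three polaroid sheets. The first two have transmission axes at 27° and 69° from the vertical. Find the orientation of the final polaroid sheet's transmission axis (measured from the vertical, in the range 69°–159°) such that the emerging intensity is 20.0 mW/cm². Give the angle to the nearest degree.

By Malus's law, I₁ = I₀ cos²(27° − 0°) = I₀ cos²(27°) = 0.7939 I₀.
I₂ = I₁ cos²(69° − 27°) = 0.7939 I₀ · cos²(42°) = 0.4384 I₀.
Target fraction: 20.0 / 50.5 mW/cm² = 0.396 of I₀.
Need I₃/I₀ = 0.396, so cos²(θ − 69°) = 0.396 / 0.4384 = 0.9033.
θ − 69° = arccos(√0.9033) = 18.1°, giving θ ≈ 69 + 18.1 = 87.1°.

θ ≈ 87°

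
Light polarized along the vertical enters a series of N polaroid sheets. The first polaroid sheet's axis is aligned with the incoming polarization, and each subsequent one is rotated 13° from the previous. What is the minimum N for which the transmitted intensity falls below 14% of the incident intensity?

First polarizer is aligned with the polarization: full transmission.
Each further stage multiplies by cos²(13°) = 0.9494.
After N polarizers: T = 0.9494^(N−1). Require T < 0.14 ⇒ N−1 > ln(0.14)/ln(0.9494) = 37.86, so N−1 ≥ 38 and N = 39.
Check: N=39 gives T = 0.139 < 0.14; N=38 gives T = 0.1464.

N = 39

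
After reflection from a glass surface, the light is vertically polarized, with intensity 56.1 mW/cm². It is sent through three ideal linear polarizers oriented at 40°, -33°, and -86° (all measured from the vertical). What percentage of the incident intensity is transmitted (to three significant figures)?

≈ 1.82%

I₁ = 56.1 mW/cm² · cos²(40°) = 32.92 mW/cm².
I₂ = I₁ · cos²(73°) = 32.92 · 0.08548 = 2.814 mW/cm².
I₃ = I₂ · cos²(53°) = 2.814 · 0.3622 = 1.019 mW/cm².
That is 1.817% of the incident intensity.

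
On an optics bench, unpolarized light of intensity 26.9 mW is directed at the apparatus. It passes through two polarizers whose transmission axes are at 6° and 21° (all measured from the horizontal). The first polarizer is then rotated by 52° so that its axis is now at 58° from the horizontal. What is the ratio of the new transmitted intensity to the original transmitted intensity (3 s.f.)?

Before rotation:
Unpolarized light through the first polarizer → I₁ = ½ I₀, now polarized at 6°.
I₂ = I₁ cos²(21° − 6°) = 0.5 I₀ · cos²(15°) = 0.4665 I₀.
After rotation:
Unpolarized light through the first polarizer → I₁ = ½ I₀, now polarized at 58°.
I₂ = I₁ cos²(21° − 58°) = 0.5 I₀ · cos²(37°) = 0.3189 I₀.
Ratio = 0.3189 / 0.4665 = 0.6836.

I_new/I_old ≈ 0.684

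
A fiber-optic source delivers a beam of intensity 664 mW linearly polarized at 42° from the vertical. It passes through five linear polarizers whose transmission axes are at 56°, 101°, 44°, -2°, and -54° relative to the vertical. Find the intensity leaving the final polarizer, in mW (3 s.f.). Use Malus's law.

By Malus's law, I₁ = 664 mW · cos²(14°) = 625.1 mW.
I₂ = I₁ · cos²(45°) = 625.1 · 0.5 = 312.6 mW.
I₃ = I₂ · cos²(57°) = 312.6 · 0.2966 = 92.72 mW.
I₄ = I₃ · cos²(46°) = 92.72 · 0.4826 = 44.74 mW.
I₅ = I₄ · cos²(52°) = 44.74 · 0.379 = 16.96 mW.

I ≈ 17.0 mW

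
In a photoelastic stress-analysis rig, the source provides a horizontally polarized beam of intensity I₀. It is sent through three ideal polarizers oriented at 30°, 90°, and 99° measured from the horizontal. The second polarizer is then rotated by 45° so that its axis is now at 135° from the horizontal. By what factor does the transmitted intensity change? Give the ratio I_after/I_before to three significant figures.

Before rotation:
By Malus's law, I₁ = I₀ cos²(30° − 0°) = I₀ cos²(30°) = 0.75 I₀.
I₂ = I₁ cos²(90° − 30°) = 0.75 I₀ · cos²(60°) = 0.1875 I₀.
I₃ = I₂ cos²(99° − 90°) = 0.1875 I₀ · cos²(9°) = 0.1829 I₀.
After rotation:
I₁ = I₀ cos²(30° − 0°) = I₀ cos²(30°) = 0.75 I₀.
Angle between axes 1 and 2: 75°. I₂ = 0.75 I₀ · cos²(75°) = 0.05024 I₀.
I₃ = I₂ cos²(99° − 135°) = 0.05024 I₀ · cos²(36°) = 0.03288 I₀.
Ratio = 0.03288 / 0.1829 = 0.1798.

I_new/I_old ≈ 0.180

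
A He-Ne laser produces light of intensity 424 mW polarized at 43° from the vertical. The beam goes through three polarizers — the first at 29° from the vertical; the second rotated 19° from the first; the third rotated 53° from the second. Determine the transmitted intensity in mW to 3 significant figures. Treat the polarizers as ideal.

I ≈ 129 mW

I₁ = 424 mW · cos²(14°) = 399.2 mW.
I₂ = I₁ · cos²(19°) = 399.2 · 0.894 = 356.9 mW.
I₃ = I₂ · cos²(53°) = 356.9 · 0.3622 = 129.3 mW.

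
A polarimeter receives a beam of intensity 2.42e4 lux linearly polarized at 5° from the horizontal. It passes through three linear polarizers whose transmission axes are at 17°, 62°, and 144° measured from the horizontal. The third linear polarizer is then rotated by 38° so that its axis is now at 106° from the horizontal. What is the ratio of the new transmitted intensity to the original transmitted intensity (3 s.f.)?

Before rotation:
By Malus's law, I₁ = I₀ cos²(17° − 5°) = I₀ cos²(12°) = 0.9568 I₀.
I₂ = I₁ cos²(62° − 17°) = 0.9568 I₀ · cos²(45°) = 0.4784 I₀.
I₃ = I₂ cos²(144° − 62°) = 0.4784 I₀ · cos²(82°) = 0.009266 I₀.
After rotation:
I₁ = I₀ cos²(17° − 5°) = I₀ cos²(12°) = 0.9568 I₀.
I₂ = I₁ cos²(62° − 17°) = 0.9568 I₀ · cos²(45°) = 0.4784 I₀.
I₃ = I₂ cos²(106° − 62°) = 0.4784 I₀ · cos²(44°) = 0.2475 I₀.
Ratio = 0.2475 / 0.009266 = 26.72.

I_new/I_old ≈ 26.7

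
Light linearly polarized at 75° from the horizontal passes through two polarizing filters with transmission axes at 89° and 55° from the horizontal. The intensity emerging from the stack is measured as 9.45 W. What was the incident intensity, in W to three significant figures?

I₁ = I₀ cos²(89° − 75°) = I₀ cos²(14°) = 0.9415 I₀.
I₂ = I₁ cos²(55° − 89°) = 0.9415 I₀ · cos²(34°) = 0.6471 I₀.
So 9.45 W = 0.6471 I₀, giving I₀ = 9.45/0.6471 = 14.6 W.

I₀ ≈ 14.6 W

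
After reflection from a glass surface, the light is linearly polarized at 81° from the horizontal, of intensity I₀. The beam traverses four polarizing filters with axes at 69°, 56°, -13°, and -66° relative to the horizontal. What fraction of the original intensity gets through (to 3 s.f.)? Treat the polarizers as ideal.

By Malus's law, I₁ = I₀ cos²(69° − 81°) = I₀ cos²(12°) = 0.9568 I₀.
I₂ = I₁ cos²(56° − 69°) = 0.9568 I₀ · cos²(13°) = 0.9084 I₀.
I₃ = I₂ cos²(-13° − 56°) = 0.9084 I₀ · cos²(69°) = 0.1167 I₀.
I₄ = I₃ cos²(-66° + 13°) = 0.1167 I₀ · cos²(53°) = 0.04225 I₀.
Transmitted fraction = 0.04225.

≈ 0.0423 I₀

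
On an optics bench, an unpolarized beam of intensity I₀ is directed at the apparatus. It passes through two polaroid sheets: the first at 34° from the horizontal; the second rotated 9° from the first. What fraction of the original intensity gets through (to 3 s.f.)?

Unpolarized light through the first polarizer → I₁ = ½ I₀, now polarized at 34°.
I₂ = I₁ cos²(9°) = 0.5 · 0.9755 I₀ = 0.4878 I₀.
Transmitted fraction = 0.4878.

≈ 0.488 I₀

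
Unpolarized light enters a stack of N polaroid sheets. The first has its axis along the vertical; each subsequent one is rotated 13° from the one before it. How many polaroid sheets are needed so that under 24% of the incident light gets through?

First polarizer halves the unpolarized light: factor 1/2.
Each further stage multiplies by cos²(13°) = 0.9494.
After N polarizers: T = 0.5·0.9494^(N−1). Require T < 0.24 ⇒ N−1 > ln(0.24/0.5)/ln(0.9494) = 14.13, so N−1 ≥ 15 and N = 16.
Check: N=16 gives T = 0.2294 < 0.24; N=15 gives T = 0.2417.

N = 16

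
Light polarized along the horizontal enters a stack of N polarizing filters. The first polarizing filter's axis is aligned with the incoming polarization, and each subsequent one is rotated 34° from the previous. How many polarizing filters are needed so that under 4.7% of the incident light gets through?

N = 10

First polarizer is aligned with the polarization: full transmission.
Each further stage multiplies by cos²(34°) = 0.6873.
After N polarizers: T = 0.6873^(N−1). Require T < 0.047 ⇒ N−1 > ln(0.047)/ln(0.6873) = 8.15, so N−1 ≥ 9 and N = 10.
Check: N=10 gives T = 0.03422 < 0.047; N=9 gives T = 0.0498.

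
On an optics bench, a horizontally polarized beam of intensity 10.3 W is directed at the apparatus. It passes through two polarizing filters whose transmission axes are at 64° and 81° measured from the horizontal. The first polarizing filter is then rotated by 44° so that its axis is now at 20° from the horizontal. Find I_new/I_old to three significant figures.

I_new/I_old ≈ 1.18

Before rotation:
I₁ = I₀ cos²(64° − 0°) = I₀ cos²(64°) = 0.1922 I₀.
I₂ = I₁ cos²(81° − 64°) = 0.1922 I₀ · cos²(17°) = 0.1757 I₀.
After rotation:
I₁ = I₀ cos²(20° − 0°) = I₀ cos²(20°) = 0.883 I₀.
I₂ = I₁ cos²(81° − 20°) = 0.883 I₀ · cos²(61°) = 0.2075 I₀.
Ratio = 0.2075 / 0.1757 = 1.181.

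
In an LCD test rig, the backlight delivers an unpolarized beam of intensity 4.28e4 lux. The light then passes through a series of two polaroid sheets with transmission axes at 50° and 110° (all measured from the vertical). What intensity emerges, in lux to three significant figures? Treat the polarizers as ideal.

Unpolarized light through the first polarizer → I₁ = 4.28e4 lux/2 = 2.14e+04 lux, polarized at 50°.
I₂ = I₁ · cos²(60°) = 2.14e+04 · 0.25 = 5350 lux.

I ≈ 5350 lux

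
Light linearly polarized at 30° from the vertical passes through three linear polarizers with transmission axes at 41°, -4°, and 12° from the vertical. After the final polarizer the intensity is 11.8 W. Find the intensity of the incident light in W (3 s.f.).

I₁ = I₀ cos²(41° − 30°) = I₀ cos²(11°) = 0.9636 I₀.
I₂ = I₁ cos²(-4° − 41°) = 0.9636 I₀ · cos²(45°) = 0.4818 I₀.
I₃ = I₂ cos²(12° + 4°) = 0.4818 I₀ · cos²(16°) = 0.4452 I₀.
So 11.8 W = 0.4452 I₀, giving I₀ = 11.8/0.4452 = 26.51 W.

I₀ ≈ 26.5 W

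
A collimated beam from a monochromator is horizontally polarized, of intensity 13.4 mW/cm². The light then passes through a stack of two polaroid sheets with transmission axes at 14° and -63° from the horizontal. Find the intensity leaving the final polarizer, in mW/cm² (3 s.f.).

I ≈ 0.638 mW/cm²

I₁ = 13.4 mW/cm² · cos²(14°) = 12.62 mW/cm².
I₂ = I₁ · cos²(77°) = 12.62 · 0.0506 = 0.6384 mW/cm².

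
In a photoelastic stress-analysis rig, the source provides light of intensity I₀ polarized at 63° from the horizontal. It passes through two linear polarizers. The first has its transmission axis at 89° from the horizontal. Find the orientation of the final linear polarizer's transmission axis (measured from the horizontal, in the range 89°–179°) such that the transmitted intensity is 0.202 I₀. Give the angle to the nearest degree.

θ ≈ 149°

By Malus's law, I₁ = I₀ cos²(89° − 63°) = I₀ cos²(26°) = 0.8078 I₀.
Need I₂/I₀ = 0.202, so cos²(θ − 89°) = 0.202 / 0.8078 = 0.2501.
θ − 89° = arccos(√0.2501) = 60.0°, giving θ ≈ 89 + 60.0 = 149.0°.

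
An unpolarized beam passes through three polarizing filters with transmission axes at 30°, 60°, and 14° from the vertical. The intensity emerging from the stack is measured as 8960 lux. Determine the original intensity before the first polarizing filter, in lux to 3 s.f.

Unpolarized light through the first polarizer → I₁ = ½ I₀, now polarized at 30°.
I₂ = I₁ cos²(60° − 30°) = 0.5 I₀ · cos²(30°) = 0.375 I₀.
I₃ = I₂ cos²(14° − 60°) = 0.375 I₀ · cos²(46°) = 0.181 I₀.
So 8960 lux = 0.181 I₀, giving I₀ = 8960/0.181 = 4.951e+04 lux.

I₀ ≈ 4.95e4 lux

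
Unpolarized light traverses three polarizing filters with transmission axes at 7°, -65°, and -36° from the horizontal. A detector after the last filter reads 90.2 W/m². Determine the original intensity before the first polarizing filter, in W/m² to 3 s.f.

Unpolarized light through the first polarizer → I₁ = ½ I₀, now polarized at 7°.
I₂ = I₁ cos²(-65° − 7°) = 0.5 I₀ · cos²(72°) = 0.04775 I₀.
I₃ = I₂ cos²(-36° + 65°) = 0.04775 I₀ · cos²(29°) = 0.03652 I₀.
So 90.2 W/m² = 0.03652 I₀, giving I₀ = 90.2/0.03652 = 2470 W/m².

I₀ ≈ 2470 W/m²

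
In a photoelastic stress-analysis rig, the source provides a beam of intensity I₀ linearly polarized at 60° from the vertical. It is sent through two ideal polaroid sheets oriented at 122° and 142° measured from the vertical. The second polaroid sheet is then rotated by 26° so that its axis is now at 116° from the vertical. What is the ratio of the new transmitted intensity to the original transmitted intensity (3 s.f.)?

Before rotation:
I₁ = I₀ cos²(122° − 60°) = I₀ cos²(62°) = 0.2204 I₀.
I₂ = I₁ cos²(142° − 122°) = 0.2204 I₀ · cos²(20°) = 0.1946 I₀.
After rotation:
I₁ = I₀ cos²(122° − 60°) = I₀ cos²(62°) = 0.2204 I₀.
I₂ = I₁ cos²(116° − 122°) = 0.2204 I₀ · cos²(6°) = 0.218 I₀.
Ratio = 0.218 / 0.1946 = 1.12.

I_new/I_old ≈ 1.12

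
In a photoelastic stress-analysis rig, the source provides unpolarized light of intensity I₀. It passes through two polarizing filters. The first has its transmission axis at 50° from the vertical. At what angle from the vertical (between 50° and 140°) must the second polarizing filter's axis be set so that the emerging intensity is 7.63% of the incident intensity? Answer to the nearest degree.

θ ≈ 117°

Unpolarized light through the first polarizer → I₁ = ½ I₀, now polarized at 50°.
Need I₂/I₀ = 0.0763, so cos²(θ − 50°) = 0.0763 / 0.5 = 0.1526.
θ − 50° = arccos(√0.1526) = 67.0°, giving θ ≈ 50 + 67.0 = 117.0°.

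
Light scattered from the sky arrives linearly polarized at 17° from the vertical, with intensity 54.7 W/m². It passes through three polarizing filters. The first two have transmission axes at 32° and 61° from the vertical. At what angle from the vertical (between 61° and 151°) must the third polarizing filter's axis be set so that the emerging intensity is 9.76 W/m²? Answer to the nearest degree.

By Malus's law, I₁ = I₀ cos²(32° − 17°) = I₀ cos²(15°) = 0.933 I₀.
I₂ = I₁ cos²(61° − 32°) = 0.933 I₀ · cos²(29°) = 0.7137 I₀.
Target fraction: 9.76 / 54.7 W/m² = 0.1784 of I₀.
Need I₃/I₀ = 0.1784, so cos²(θ − 61°) = 0.1784 / 0.7137 = 0.25.
θ − 61° = arccos(√0.25) = 60.0°, giving θ ≈ 61 + 60.0 = 121.0°.

θ ≈ 121°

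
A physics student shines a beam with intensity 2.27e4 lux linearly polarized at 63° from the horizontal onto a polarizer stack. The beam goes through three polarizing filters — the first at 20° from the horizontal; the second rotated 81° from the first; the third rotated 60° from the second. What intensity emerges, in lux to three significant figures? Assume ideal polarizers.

I ≈ 74.3 lux

I₁ = 2.27e4 lux · cos²(43°) = 1.214e+04 lux.
I₂ = I₁ · cos²(81°) = 1.214e+04 · 0.02447 = 297.1 lux.
I₃ = I₂ · cos²(60°) = 297.1 · 0.25 = 74.28 lux.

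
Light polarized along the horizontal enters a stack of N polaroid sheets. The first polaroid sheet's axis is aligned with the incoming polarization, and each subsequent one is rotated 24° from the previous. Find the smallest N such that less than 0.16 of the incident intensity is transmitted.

N = 12

First polarizer is aligned with the polarization: full transmission.
Each further stage multiplies by cos²(24°) = 0.8346.
After N polarizers: T = 0.8346^(N−1). Require T < 0.16 ⇒ N−1 > ln(0.16)/ln(0.8346) = 10.13, so N−1 ≥ 11 and N = 12.
Check: N=12 gives T = 0.1368 < 0.16; N=11 gives T = 0.1639.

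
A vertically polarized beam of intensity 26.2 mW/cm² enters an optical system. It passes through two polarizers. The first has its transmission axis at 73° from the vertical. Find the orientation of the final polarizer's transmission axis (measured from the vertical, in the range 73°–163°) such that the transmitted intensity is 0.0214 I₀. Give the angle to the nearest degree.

By Malus's law, I₁ = I₀ cos²(73° − 0°) = I₀ cos²(73°) = 0.08548 I₀.
Need I₂/I₀ = 0.0214, so cos²(θ − 73°) = 0.0214 / 0.08548 = 0.2503.
θ − 73° = arccos(√0.2503) = 60.0°, giving θ ≈ 73 + 60.0 = 133.0°.

θ ≈ 133°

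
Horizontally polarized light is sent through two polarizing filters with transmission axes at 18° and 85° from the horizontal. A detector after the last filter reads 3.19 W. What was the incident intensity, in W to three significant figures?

I₁ = I₀ cos²(18° − 0°) = I₀ cos²(18°) = 0.9045 I₀.
I₂ = I₁ cos²(85° − 18°) = 0.9045 I₀ · cos²(67°) = 0.1381 I₀.
So 3.19 W = 0.1381 I₀, giving I₀ = 3.19/0.1381 = 23.1 W.

I₀ ≈ 23.1 W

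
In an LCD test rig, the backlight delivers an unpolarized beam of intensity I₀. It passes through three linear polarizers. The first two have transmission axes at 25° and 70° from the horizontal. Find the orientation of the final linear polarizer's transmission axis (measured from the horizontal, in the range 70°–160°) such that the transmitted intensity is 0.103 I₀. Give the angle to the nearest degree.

Unpolarized light through the first polarizer → I₁ = ½ I₀, now polarized at 25°.
I₂ = I₁ cos²(70° − 25°) = 0.5 I₀ · cos²(45°) = 0.25 I₀.
Need I₃/I₀ = 0.103, so cos²(θ − 70°) = 0.103 / 0.25 = 0.412.
θ − 70° = arccos(√0.412) = 50.1°, giving θ ≈ 70 + 50.1 = 120.1°.

θ ≈ 120°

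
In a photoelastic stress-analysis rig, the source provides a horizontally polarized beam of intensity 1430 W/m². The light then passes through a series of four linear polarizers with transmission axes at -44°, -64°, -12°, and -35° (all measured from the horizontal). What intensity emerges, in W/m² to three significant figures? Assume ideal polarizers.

I ≈ 210 W/m²

By Malus's law, I₁ = 1430 W/m² · cos²(44°) = 740 W/m².
I₂ = I₁ · cos²(20°) = 740 · 0.883 = 653.4 W/m².
I₃ = I₂ · cos²(52°) = 653.4 · 0.379 = 247.7 W/m².
I₄ = I₃ · cos²(23°) = 247.7 · 0.8473 = 209.9 W/m².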